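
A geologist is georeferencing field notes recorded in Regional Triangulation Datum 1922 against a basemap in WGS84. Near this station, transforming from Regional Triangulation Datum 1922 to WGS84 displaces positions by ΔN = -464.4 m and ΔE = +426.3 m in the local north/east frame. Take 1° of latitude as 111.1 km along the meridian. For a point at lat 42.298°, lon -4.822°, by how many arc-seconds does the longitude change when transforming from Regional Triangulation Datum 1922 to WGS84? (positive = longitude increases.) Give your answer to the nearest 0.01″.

Δλ = 18.68″

At latitude 42.298°, cos φ = 0.739655.
1° of longitude at this latitude = 111.1 × cos φ = 82.18 km, so Δλ = 426.3 / 82175.6 = 0.0051877° = 18.676″.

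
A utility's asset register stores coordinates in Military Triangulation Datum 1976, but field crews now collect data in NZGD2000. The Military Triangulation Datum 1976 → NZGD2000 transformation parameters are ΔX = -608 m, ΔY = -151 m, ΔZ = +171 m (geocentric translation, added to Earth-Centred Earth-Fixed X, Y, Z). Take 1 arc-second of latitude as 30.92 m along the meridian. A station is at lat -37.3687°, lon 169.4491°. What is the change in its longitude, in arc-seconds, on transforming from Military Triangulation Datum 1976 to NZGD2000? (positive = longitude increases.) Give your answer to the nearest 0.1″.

Δλ = 10.6″

sin φ = -0.606942, cos φ = 0.794746, sin λ = 0.183109, cos λ = -0.983093.
East component: ΔE = −sin λ·ΔX + cos λ·ΔY = −(0.183109)(-608) + (-0.983093)(-151) = 259.78 m.
1° of latitude spans 3600 × 30.92 = 111312 m; at latitude φ, 1° of longitude spans that × cos φ = 88464.8 m, so Δλ = 259.78 / 88464.8 × 3600 = 10.571″.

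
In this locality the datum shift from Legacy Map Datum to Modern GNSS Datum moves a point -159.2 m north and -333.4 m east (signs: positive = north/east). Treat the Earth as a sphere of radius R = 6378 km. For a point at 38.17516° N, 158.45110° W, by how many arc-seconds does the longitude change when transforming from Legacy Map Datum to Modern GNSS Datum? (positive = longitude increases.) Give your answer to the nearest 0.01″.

Δλ = -13.72″

At latitude 38.17516°, cos φ = 0.786125.
One radian of longitude at latitude φ spans R cos φ, so Δλ = ΔE / (R cos φ) = -333.4 / (6378000 × 0.786125) = -6.6495e-05 rad = -13.716″.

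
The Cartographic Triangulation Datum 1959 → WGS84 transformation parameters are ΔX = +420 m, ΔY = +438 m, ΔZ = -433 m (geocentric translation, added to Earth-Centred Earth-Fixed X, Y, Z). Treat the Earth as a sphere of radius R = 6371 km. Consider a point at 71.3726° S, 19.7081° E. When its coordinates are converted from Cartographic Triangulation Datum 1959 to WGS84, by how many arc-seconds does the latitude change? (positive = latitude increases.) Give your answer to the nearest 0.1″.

Δφ = 12.2″

sin φ = -0.947616, cos φ = 0.319413, sin λ = 0.337228, cos λ = 0.941423.
North component: ΔN = −sin φ cos λ·ΔX − sin φ sin λ·ΔY + cos φ·ΔZ = −(-0.947616)(0.941423)(420) − (-0.947616)(0.337228)(438) + (0.319413)(-433) = 376.35 m.
1° of latitude spans πR/180 = 111195 m, so Δφ = 376.35 / 111195 × 3600 = 12.184″.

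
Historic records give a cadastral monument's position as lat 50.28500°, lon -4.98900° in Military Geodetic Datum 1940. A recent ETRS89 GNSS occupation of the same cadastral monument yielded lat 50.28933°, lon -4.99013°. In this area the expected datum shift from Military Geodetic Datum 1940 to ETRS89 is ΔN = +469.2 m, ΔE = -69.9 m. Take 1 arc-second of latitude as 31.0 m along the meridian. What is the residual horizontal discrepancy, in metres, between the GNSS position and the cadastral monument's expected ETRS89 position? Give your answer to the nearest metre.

18 m

Observed coordinate differences: Δφ = +0.00433°, Δλ = -0.00113°.
Converting to metres (1° lat = 111600 m, cos φ = 0.638969): observed ΔN = 483.2 m, observed ΔE = -80.6 m.
Subtracting the expected shift leaves a residual of 483.2 − (469.2) = 14.0 m north and -80.6 − (-69.9) = -10.7 m east.
Residual distance = √(14.0² + (-10.7)²) = 17.6 m.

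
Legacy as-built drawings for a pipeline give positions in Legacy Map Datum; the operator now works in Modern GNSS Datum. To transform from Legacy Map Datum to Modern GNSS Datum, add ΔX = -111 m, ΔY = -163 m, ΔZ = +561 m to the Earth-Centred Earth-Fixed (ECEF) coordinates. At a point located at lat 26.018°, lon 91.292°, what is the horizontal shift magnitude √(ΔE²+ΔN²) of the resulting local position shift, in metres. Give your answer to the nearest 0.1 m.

585.9 m

The local east axis at (φ, λ) is (−sin λ, cos λ, 0), so ΔE = −sin(91.292°)·(-111) + cos(91.292°)·(-163) = 114.65 m.
The local north axis is (−sin φ cos λ, −sin φ sin λ, cos φ), giving ΔN = -1.098 + 71.482 + 504.146 = 574.53 m.
Horizontal magnitude = √(ΔE² + ΔN²) = √(114.65² + 574.53²) = 585.86 m.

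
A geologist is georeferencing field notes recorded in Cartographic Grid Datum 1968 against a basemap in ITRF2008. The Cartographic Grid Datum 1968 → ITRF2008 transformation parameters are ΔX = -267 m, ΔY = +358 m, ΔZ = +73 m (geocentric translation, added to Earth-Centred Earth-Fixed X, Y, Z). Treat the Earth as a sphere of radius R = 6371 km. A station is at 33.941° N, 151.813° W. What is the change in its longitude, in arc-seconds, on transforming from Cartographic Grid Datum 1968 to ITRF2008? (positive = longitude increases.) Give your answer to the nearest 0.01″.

Δλ = -17.24″

sin φ = 0.558339, cos φ = 0.829613, sin λ = -0.472351, cos λ = -0.881411.
East component: ΔE = −sin λ·ΔX + cos λ·ΔY = −(-0.472351)(-267) + (-0.881411)(358) = -441.66 m.
1° of latitude spans πR/180 = 111195 m; at latitude φ, 1° of longitude spans that × cos φ = 92248.8 m, so Δλ = -441.66 / 92248.8 × 3600 = -17.236″.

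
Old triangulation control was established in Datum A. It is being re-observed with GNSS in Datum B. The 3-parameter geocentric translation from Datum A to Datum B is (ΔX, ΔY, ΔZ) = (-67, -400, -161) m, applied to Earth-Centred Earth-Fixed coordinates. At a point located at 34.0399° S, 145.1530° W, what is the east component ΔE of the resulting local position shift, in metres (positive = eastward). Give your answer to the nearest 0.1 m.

ΔE = 290.0 m

The local east axis at (φ, λ) is (−sin λ, cos λ, 0), so ΔE = −sin(-145.1530°)·(-67) + cos(-145.1530°)·(-400) = 289.99 m.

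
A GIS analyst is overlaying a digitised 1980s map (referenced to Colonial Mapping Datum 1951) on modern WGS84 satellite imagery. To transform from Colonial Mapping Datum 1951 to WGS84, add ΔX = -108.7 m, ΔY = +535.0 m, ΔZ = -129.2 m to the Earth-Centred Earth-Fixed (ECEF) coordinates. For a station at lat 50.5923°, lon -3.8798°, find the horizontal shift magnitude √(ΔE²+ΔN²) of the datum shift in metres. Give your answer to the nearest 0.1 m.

At φ = 50.5923°, λ = -3.8798°: sin φ = 0.772648, cos φ = 0.634834, sin λ = -0.067664, cos λ = 0.997708.
ΔE = −sin λ·ΔX + cos λ·ΔY = −(-0.067664)·(-108.7) + (0.997708)·(535.0) = 526.42 m.
ΔN = −sin φ cos λ·ΔX − sin φ sin λ·ΔY + cos φ·ΔZ = −(0.772648)(0.997708)(-108.7) − (0.772648)(-0.067664)(535.0) + (0.634834)(-129.2) = 29.74 m.
Horizontal magnitude = √(ΔE² + ΔN²) = √(526.42² + 29.74²) = 527.26 m.

527.3 m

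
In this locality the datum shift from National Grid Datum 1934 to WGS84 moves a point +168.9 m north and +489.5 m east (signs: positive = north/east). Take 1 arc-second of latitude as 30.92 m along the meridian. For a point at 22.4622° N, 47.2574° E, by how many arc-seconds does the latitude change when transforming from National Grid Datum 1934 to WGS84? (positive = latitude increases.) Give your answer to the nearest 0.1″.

Δφ = 5.5″

1″ of latitude = 30.92 m, so Δφ = 168.9 / 30.92 = 5.462″.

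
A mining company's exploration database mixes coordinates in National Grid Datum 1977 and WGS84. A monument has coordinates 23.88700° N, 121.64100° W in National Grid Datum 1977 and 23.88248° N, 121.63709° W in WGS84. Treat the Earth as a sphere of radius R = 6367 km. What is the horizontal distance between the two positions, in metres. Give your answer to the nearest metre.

640 m

Δφ = 23.88248° − 23.88700° = -0.00452°; Δλ = -121.63709° − -121.64100° = +0.00391°.
1° along a meridian = πR/180 = 111125 m.
ΔN = Δφ × 111125 = -502.3 m; ΔE = Δλ × 111125 × cos(23.88700°) = +0.00391 × 111125 × 0.914346 = 397.3 m.
Distance = √(ΔE² + ΔN²) = √(397.3² + (-502.3)²) = 640.4 m.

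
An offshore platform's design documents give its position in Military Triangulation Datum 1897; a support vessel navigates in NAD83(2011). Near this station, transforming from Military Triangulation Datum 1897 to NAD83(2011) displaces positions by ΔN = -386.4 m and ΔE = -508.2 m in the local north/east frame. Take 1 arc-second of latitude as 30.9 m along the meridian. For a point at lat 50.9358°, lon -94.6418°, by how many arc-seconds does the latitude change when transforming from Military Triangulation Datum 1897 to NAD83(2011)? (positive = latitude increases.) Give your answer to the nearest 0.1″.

Δφ = -12.5″

1″ of latitude = 30.90 m, so Δφ = -386.4 / 30.90 = -12.505″.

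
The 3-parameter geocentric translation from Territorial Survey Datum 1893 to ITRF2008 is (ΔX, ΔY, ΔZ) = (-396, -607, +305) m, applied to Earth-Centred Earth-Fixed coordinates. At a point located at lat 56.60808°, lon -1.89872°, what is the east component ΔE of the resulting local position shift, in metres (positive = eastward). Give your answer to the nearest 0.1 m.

ΔE = -619.8 m

At φ = 56.60808°, λ = -1.89872°: sin φ = 0.834925, cos φ = 0.550363, sin λ = -0.033133, cos λ = 0.999451.
ΔE = −sin λ·ΔX + cos λ·ΔY = −(-0.033133)·(-396) + (0.999451)·(-607) = -619.79 m.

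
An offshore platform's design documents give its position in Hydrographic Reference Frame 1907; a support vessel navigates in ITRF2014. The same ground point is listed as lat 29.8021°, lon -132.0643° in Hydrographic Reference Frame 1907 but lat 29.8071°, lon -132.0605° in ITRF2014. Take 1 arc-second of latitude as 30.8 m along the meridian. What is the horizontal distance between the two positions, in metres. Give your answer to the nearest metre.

664 m

Δφ = 29.8071° − 29.8021° = +0.0050°; Δλ = -132.0605° − -132.0643° = +0.0038°.
1° of latitude = 3600 × 30.80 = 110880 m.
ΔN = Δφ × 110880 = 554.4 m; ΔE = Δλ × 110880 × cos(29.8021°) = +0.0038 × 110880 × 0.867747 = 365.6 m.
Distance = √(ΔE² + ΔN²) = √(365.6² + 554.4²) = 664.1 m.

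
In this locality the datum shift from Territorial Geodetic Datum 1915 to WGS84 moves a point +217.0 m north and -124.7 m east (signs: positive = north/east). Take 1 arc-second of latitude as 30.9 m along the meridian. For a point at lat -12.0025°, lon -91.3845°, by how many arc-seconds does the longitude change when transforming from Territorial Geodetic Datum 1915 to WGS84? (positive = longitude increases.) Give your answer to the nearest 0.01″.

At latitude -12.0025°, cos φ = 0.978139.
1″ of longitude at this latitude = 30.90 × cos φ = 30.2245 m, so Δλ = -124.7 / 30.2245 = -4.126″.

Δλ = -4.13″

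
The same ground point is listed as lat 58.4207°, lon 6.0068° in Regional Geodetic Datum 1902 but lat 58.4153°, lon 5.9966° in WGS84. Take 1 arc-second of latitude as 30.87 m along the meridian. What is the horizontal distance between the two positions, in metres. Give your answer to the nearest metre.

Δφ = 58.4153° − 58.4207° = -0.0054°; Δλ = 5.9966° − 6.0068° = -0.0102°.
1° of latitude = 3600 × 30.87 = 111132 m.
ΔN = Δφ × 111132 = -600.1 m; ΔE = Δλ × 111132 × cos(58.4207°) = -0.0102 × 111132 × 0.523678 = -593.6 m.
Distance = √(ΔE² + ΔN²) = √((-593.6)² + (-600.1)²) = 844.1 m.

844 m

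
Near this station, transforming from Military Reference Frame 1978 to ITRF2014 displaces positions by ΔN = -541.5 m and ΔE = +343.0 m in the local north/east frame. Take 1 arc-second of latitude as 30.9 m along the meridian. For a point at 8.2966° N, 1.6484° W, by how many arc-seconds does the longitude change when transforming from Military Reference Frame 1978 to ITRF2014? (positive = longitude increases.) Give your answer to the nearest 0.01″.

At latitude 8.2966°, cos φ = 0.989534.
1″ of longitude at this latitude = 30.90 × cos φ = 30.5766 m, so Δλ = 343.0 / 30.5766 = 11.218″.

Δλ = 11.22″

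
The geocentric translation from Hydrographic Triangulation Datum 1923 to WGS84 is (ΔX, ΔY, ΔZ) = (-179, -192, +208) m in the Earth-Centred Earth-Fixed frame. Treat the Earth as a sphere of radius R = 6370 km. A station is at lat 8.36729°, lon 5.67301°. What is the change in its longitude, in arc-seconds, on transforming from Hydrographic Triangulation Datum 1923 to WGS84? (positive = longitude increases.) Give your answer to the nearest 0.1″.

Δλ = -5.7″

sin φ = 0.145518, cos φ = 0.989356, sin λ = 0.098851, cos λ = 0.995102.
East component: ΔE = −sin λ·ΔX + cos λ·ΔY = −(0.098851)(-179) + (0.995102)(-192) = -173.37 m.
1° of latitude spans πR/180 = 111177 m; at latitude φ, 1° of longitude spans that × cos φ = 109994.1 m, so Δλ = -173.37 / 109994.1 × 3600 = -5.674″.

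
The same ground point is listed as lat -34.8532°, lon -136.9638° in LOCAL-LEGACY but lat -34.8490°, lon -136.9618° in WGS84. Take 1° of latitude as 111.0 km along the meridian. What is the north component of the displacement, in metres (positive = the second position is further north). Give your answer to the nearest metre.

Δφ = -34.8490° − -34.8532° = +0.0042°; Δλ = -136.9618° − -136.9638° = +0.0020°.
ΔN = Δφ × 111000 = 466.2 m; ΔE = Δλ × 111000 × cos(-34.8532°) = +0.0020 × 111000 × 0.820619 = 182.2 m.

ΔN = 466 m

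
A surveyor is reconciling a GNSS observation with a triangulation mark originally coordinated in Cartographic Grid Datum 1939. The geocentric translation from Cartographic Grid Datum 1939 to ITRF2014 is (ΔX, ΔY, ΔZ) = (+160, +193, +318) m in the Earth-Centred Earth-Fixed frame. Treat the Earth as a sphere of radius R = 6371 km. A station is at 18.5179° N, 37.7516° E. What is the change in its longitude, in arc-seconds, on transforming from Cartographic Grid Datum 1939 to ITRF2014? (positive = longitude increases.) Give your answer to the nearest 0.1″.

Δλ = 1.9″

sin φ = 0.317601, cos φ = 0.948224, sin λ = 0.612239, cos λ = 0.790672.
East component: ΔE = −sin λ·ΔX + cos λ·ΔY = −(0.612239)(160) + (0.790672)(193) = 54.64 m.
1° of latitude spans πR/180 = 111195 m; at latitude φ, 1° of longitude spans that × cos φ = 105437.8 m, so Δλ = 54.64 / 105437.8 × 3600 = 1.866″.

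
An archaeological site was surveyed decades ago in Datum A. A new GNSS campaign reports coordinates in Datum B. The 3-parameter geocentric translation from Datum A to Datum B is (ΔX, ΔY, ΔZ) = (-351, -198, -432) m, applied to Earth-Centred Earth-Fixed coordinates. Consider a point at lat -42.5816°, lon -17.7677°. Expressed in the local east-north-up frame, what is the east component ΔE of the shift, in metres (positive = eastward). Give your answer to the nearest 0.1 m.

ΔE = -295.7 m

The local east axis at (φ, λ) is (−sin λ, cos λ, 0), so ΔE = −sin(-17.7677°)·(-351) + cos(-17.7677°)·(-198) = -295.67 m.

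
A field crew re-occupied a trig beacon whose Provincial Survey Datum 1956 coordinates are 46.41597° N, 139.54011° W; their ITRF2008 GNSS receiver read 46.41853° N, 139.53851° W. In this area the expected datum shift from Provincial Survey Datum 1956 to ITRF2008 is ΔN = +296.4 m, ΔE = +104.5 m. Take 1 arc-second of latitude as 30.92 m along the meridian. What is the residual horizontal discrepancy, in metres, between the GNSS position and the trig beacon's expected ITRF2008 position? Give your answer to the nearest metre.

22 m

Observed coordinate differences: Δφ = +0.00256°, Δλ = +0.00160°.
Converting to metres (1° lat = 111312 m, cos φ = 0.689418): observed ΔN = 285.0 m, observed ΔE = 122.8 m.
Subtracting the expected shift leaves a residual of 285.0 − (296.4) = -11.4 m north and 122.8 − (104.5) = 18.3 m east.
Residual distance = √((-11.4)² + 18.3²) = 21.6 m.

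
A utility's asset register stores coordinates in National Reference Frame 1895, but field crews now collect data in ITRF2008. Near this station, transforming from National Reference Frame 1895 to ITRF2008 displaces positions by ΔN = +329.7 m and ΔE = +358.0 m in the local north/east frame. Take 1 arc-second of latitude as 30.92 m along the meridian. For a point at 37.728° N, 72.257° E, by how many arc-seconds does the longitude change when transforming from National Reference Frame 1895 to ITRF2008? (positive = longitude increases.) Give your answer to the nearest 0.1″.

Δλ = 14.6″

At latitude 37.728°, cos φ = 0.790925.
1″ of longitude at this latitude = 30.92 × cos φ = 24.4554 m, so Δλ = 358.0 / 24.4554 = 14.639″.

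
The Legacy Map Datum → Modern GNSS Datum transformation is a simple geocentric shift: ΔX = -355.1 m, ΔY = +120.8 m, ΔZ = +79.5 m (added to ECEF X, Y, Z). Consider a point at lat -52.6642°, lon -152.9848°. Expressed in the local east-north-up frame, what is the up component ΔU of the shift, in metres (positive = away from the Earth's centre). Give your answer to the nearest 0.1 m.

At φ = -52.6642°, λ = -152.9848°: sin φ = -0.795095, cos φ = 0.606485, sin λ = -0.454227, cos λ = -0.890886.
ΔU = cos φ cos λ·ΔX + cos φ sin λ·ΔY + sin φ·ΔZ = (0.606485)(-0.890886)(-355.1) + (0.606485)(-0.454227)(120.8) + (-0.795095)(79.5) = 95.38 m.

ΔU = 95.4 m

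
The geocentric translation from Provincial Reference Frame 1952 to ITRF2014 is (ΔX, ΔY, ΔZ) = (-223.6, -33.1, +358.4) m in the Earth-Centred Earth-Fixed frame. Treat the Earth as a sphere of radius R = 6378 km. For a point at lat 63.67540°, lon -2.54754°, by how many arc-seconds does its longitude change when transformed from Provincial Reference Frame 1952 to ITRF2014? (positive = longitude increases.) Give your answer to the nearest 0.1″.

Δλ = -3.1″

sin φ = 0.896296, cos φ = 0.443456, sin λ = -0.044448, cos λ = 0.999012.
East component: ΔE = −sin λ·ΔX + cos λ·ΔY = −(-0.044448)(-223.6) + (0.999012)(-33.1) = -43.01 m.
1° of latitude spans πR/180 = 111317 m; at latitude φ, 1° of longitude spans that × cos φ = 49364.2 m, so Δλ = -43.01 / 49364.2 × 3600 = -3.136″.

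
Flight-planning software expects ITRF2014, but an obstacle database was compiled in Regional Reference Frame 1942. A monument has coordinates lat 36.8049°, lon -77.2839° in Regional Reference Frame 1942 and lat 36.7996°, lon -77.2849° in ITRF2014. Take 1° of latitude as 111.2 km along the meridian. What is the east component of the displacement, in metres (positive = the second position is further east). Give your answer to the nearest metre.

Δφ = 36.7996° − 36.8049° = -0.0053°; Δλ = -77.2849° − -77.2839° = -0.0010°.
ΔN = Δφ × 111200 = -589.4 m; ΔE = Δλ × 111200 × cos(36.8049°) = -0.0010 × 111200 × 0.800680 = -89.0 m.

ΔE = -89 m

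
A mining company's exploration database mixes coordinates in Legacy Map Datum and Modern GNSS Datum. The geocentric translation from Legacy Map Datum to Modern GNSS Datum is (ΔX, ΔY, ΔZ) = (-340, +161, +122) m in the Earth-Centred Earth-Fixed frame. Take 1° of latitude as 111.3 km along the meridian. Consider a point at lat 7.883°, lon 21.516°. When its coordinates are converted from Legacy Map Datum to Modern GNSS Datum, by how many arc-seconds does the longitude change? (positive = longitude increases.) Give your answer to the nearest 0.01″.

Δλ = 8.96″

sin φ = 0.137151, cos φ = 0.990550, sin λ = 0.366761, cos λ = 0.930315.
East component: ΔE = −sin λ·ΔX + cos λ·ΔY = −(0.366761)(-340) + (0.930315)(161) = 274.48 m.
1° of latitude spans 111300 m; at latitude φ, 1° of longitude spans that × cos φ = 110248.2 m, so Δλ = 274.48 / 110248.2 × 3600 = 8.963″.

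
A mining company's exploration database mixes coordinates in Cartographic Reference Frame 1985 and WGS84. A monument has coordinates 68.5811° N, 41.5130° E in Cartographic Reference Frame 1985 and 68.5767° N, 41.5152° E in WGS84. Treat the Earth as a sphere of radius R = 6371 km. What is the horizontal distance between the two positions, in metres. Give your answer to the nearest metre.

Δφ = 68.5767° − 68.5811° = -0.0044°; Δλ = 41.5152° − 41.5130° = +0.0022°.
1° along a meridian = πR/180 = 111195 m.
ΔN = Δφ × 111195 = -489.3 m; ΔE = Δλ × 111195 × cos(68.5811°) = +0.0022 × 111195 × 0.365184 = 89.3 m.
Distance = √(ΔE² + ΔN²) = √(89.3² + (-489.3)²) = 497.3 m.

497 m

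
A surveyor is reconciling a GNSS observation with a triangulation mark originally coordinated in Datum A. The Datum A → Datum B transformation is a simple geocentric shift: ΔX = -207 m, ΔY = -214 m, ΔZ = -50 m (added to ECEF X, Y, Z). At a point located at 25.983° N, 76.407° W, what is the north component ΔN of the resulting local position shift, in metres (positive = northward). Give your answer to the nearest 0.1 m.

At φ = 25.983°, λ = -76.407°: sin φ = 0.438104, cos φ = 0.898924, sin λ = -0.971990, cos λ = 0.235023.
ΔN = −sin φ cos λ·ΔX − sin φ sin λ·ΔY + cos φ·ΔZ = −(0.438104)(0.235023)(-207) − (0.438104)(-0.971990)(-214) + (0.898924)(-50) = -114.76 m.

ΔN = -114.8 m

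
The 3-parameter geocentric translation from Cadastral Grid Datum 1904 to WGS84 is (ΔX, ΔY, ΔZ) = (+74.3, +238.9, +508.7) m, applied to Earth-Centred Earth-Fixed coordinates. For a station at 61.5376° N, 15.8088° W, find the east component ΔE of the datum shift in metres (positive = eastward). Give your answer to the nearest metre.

The local east axis at (φ, λ) is (−sin λ, cos λ, 0), so ΔE = −sin(-15.8088°)·74.3 + cos(-15.8088°)·238.9 = 250.11 m.

ΔE = 250 m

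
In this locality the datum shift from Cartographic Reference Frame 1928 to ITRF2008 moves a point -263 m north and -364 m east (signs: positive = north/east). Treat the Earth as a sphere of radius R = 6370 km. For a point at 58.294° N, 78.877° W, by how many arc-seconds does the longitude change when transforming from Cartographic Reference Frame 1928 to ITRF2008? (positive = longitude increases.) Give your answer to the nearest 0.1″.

Δλ = -22.4″

At latitude 58.294°, cos φ = 0.525561.
One radian of longitude at latitude φ spans R cos φ, so Δλ = ΔE / (R cos φ) = -364.0 / (6370000 × 0.525561) = -1.0873e-04 rad = -22.427″.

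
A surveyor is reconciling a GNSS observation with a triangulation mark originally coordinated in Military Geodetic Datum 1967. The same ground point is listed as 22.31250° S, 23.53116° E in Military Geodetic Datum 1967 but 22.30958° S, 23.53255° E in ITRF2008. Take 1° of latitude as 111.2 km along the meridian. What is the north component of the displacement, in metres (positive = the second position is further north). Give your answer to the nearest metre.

Δφ = -22.30958° − -22.31250° = +0.00292°; Δλ = 23.53255° − 23.53116° = +0.00139°.
ΔN = Δφ × 111200 = 324.7 m; ΔE = Δλ × 111200 × cos(-22.31250°) = +0.00139 × 111200 × 0.925127 = 143.0 m.

ΔN = 325 m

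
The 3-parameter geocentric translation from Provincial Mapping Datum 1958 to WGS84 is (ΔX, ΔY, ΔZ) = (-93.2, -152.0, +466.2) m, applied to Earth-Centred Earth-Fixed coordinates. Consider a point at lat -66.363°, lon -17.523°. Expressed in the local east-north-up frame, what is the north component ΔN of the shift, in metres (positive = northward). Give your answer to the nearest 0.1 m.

ΔN = 147.4 m

At φ = -66.363°, λ = -17.523°: sin φ = -0.916104, cos φ = 0.400941, sin λ = -0.301089, cos λ = 0.953596.
ΔN = −sin φ cos λ·ΔX − sin φ sin λ·ΔY + cos φ·ΔZ = −(-0.916104)(0.953596)(-93.2) − (-0.916104)(-0.301089)(-152.0) + (0.400941)(466.2) = 147.43 m.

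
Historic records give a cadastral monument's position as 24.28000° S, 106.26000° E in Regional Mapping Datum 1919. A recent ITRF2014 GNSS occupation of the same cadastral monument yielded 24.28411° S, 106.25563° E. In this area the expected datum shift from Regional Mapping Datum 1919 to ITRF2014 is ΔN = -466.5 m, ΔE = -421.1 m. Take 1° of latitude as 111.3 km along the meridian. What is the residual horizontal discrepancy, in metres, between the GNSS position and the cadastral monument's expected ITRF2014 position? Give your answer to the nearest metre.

24 m

Observed coordinate differences: Δφ = -0.00411°, Δλ = -0.00437°.
Converting to metres (1° lat = 111300 m, cos φ = 0.911547): observed ΔN = -457.4 m, observed ΔE = -443.4 m.
Subtracting the expected shift leaves a residual of -457.4 − (-466.5) = 9.1 m north and -443.4 − (-421.1) = -22.3 m east.
Residual distance = √(9.1² + (-22.3)²) = 24.0 m.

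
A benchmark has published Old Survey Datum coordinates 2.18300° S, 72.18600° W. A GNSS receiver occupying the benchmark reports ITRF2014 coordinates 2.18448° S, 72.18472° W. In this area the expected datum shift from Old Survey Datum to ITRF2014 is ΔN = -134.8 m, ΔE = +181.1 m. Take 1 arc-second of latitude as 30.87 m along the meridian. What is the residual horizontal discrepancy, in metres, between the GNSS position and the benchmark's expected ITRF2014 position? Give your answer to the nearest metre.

49 m

Observed coordinate differences: Δφ = -0.00148°, Δλ = +0.00128°.
Converting to metres (1° lat = 111132 m, cos φ = 0.999274): observed ΔN = -164.5 m, observed ΔE = 142.1 m.
Subtracting the expected shift leaves a residual of -164.5 − (-134.8) = -29.7 m north and 142.1 − (181.1) = -39.0 m east.
Residual distance = √((-29.7)² + (-39.0)²) = 49.0 m.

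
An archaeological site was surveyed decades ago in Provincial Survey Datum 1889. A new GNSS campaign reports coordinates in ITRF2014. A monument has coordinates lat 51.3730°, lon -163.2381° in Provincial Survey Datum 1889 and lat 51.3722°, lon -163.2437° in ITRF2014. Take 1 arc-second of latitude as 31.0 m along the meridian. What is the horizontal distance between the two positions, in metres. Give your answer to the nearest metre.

Δφ = 51.3722° − 51.3730° = -0.0008°; Δλ = -163.2437° − -163.2381° = -0.0056°.
1° of latitude = 3600 × 31.00 = 111600 m.
ΔN = Δφ × 111600 = -89.3 m; ΔE = Δλ × 111600 × cos(51.3730°) = -0.0056 × 111600 × 0.624248 = -390.1 m.
Distance = √(ΔE² + ΔN²) = √((-390.1)² + (-89.3)²) = 400.2 m.

400 m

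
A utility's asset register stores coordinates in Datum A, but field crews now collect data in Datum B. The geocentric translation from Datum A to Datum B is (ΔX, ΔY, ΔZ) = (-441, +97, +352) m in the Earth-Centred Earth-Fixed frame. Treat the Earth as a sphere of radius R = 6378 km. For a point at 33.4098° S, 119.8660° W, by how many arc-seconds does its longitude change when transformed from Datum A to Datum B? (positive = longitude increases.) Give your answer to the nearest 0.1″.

sin φ = -0.550624, cos φ = 0.834754, sin λ = -0.867192, cos λ = -0.497973.
East component: ΔE = −sin λ·ΔX + cos λ·ΔY = −(-0.867192)(-441) + (-0.497973)(97) = -430.74 m.
1° of latitude spans πR/180 = 111317 m; at latitude φ, 1° of longitude spans that × cos φ = 92922.4 m, so Δλ = -430.74 / 92922.4 × 3600 = -16.688″.

Δλ = -16.7″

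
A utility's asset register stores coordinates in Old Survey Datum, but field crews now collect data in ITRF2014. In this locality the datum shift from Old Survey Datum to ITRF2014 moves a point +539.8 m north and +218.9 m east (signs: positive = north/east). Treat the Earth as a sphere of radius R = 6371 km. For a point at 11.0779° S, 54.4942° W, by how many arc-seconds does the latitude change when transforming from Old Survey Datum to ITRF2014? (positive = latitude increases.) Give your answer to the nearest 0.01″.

On a sphere of radius R, 1 rad of latitude = R, so Δφ = ΔN / R = 539.8 / 6371000 = 8.4728e-05 rad = 17.476″.

Δφ = 17.48″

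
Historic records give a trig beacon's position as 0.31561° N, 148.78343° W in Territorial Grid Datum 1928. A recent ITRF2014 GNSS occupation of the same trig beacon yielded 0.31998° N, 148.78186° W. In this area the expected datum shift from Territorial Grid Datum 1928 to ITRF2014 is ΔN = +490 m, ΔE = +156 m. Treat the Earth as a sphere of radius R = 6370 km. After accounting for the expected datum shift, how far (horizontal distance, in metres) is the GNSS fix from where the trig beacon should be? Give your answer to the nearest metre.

Observed coordinate differences: Δφ = +0.00437°, Δλ = +0.00157°.
Converting to metres (1° lat = 111177 m, cos φ = 0.999985): observed ΔN = 485.8 m, observed ΔE = 174.5 m.
Subtracting the expected shift leaves a residual of 485.8 − (490) = -4.2 m north and 174.5 − (156) = 18.5 m east.
Residual distance = √((-4.2)² + 18.5²) = 19.0 m.

19 m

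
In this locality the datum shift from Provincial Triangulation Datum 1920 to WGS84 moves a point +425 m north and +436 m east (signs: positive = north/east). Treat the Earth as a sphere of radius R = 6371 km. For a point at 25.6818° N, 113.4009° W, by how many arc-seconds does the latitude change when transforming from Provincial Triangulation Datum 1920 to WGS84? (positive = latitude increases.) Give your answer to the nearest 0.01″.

On a sphere of radius R, 1 rad of latitude = R, so Δφ = ΔN / R = 425.0 / 6371000 = 6.6709e-05 rad = 13.760″.

Δφ = 13.76″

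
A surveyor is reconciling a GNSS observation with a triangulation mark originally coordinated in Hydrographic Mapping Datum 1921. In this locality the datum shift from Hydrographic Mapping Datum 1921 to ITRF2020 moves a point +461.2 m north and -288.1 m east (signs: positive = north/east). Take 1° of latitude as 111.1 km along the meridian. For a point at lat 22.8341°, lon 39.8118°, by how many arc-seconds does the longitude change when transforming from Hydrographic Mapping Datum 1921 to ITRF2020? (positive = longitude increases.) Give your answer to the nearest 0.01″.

At latitude 22.8341°, cos φ = 0.921632.
1° of longitude at this latitude = 111.1 × cos φ = 102.39 km, so Δλ = -288.1 / 102393.4 = -0.0028137° = -10.129″.

Δλ = -10.13″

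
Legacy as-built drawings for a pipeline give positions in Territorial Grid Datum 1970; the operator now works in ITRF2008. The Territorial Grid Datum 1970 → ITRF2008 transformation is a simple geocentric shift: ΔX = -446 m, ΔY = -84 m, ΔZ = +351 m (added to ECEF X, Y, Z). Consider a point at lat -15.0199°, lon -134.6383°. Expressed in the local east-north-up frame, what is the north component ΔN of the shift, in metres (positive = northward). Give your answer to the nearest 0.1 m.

At φ = -15.0199°, λ = -134.6383°: sin φ = -0.259155, cos φ = 0.965836, sin λ = -0.711557, cos λ = -0.702629.
ΔN = −sin φ cos λ·ΔX − sin φ sin λ·ΔY + cos φ·ΔZ = −(-0.259155)(-0.702629)(-446) − (-0.259155)(-0.711557)(-84) + (0.965836)(351) = 435.71 m.

ΔN = 435.7 m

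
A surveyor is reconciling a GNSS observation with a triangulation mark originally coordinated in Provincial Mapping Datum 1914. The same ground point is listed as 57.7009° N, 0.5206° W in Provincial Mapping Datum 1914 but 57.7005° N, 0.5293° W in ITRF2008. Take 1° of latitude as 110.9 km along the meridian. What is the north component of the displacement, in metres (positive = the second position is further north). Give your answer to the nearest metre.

ΔN = -44 m

Δφ = 57.7005° − 57.7009° = -0.0004°; Δλ = -0.5293° − -0.5206° = -0.0087°.
ΔN = Δφ × 110900 = -44.4 m; ΔE = Δλ × 110900 × cos(57.7009°) = -0.0087 × 110900 × 0.534339 = -515.5 m.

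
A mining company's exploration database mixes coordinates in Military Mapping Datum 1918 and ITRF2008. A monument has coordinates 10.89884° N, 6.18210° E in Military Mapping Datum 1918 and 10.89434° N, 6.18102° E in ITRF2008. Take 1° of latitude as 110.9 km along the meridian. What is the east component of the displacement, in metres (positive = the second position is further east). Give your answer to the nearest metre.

ΔE = -118 m

Δφ = 10.89434° − 10.89884° = -0.00450°; Δλ = 6.18102° − 6.18210° = -0.00108°.
ΔN = Δφ × 110900 = -499.1 m; ΔE = Δλ × 110900 × cos(10.89884°) = -0.00108 × 110900 × 0.981963 = -117.6 m.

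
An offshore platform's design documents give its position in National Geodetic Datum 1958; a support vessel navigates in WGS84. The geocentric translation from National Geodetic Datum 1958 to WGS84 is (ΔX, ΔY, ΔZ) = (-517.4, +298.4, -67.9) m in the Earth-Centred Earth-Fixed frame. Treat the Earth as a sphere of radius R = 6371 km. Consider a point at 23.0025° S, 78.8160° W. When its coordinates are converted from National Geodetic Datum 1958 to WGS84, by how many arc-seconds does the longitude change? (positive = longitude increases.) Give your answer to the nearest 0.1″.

Δλ = -15.8″

sin φ = -0.390771, cos φ = 0.920488, sin λ = -0.981009, cos λ = 0.193960.
East component: ΔE = −sin λ·ΔX + cos λ·ΔY = −(-0.981009)(-517.4) + (0.193960)(298.4) = -449.70 m.
1° of latitude spans πR/180 = 111195 m; at latitude φ, 1° of longitude spans that × cos φ = 102353.6 m, so Δλ = -449.70 / 102353.6 × 3600 = -15.817″.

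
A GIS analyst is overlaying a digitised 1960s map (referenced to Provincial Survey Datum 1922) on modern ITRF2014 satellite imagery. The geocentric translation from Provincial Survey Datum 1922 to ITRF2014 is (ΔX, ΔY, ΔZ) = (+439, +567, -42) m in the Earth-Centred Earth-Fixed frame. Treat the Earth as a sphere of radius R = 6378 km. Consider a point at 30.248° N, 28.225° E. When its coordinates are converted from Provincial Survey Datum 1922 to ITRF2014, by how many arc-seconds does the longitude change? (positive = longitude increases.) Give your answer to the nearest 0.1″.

Δλ = 10.9″

sin φ = 0.503744, cos φ = 0.863853, sin λ = 0.472935, cos λ = 0.881097.
East component: ΔE = −sin λ·ΔX + cos λ·ΔY = −(0.472935)(439) + (0.881097)(567) = 291.96 m.
1° of latitude spans πR/180 = 111317 m; at latitude φ, 1° of longitude spans that × cos φ = 96161.6 m, so Δλ = 291.96 / 96161.6 × 3600 = 10.930″.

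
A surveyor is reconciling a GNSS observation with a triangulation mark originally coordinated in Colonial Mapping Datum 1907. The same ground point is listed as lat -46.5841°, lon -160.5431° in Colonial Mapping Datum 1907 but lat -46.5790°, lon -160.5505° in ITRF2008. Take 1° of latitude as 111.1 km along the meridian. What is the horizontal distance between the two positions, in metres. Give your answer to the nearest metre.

800 m

Δφ = -46.5790° − -46.5841° = +0.0051°; Δλ = -160.5505° − -160.5431° = -0.0074°.
ΔN = Δφ × 111100 = 566.6 m; ΔE = Δλ × 111100 × cos(-46.5841°) = -0.0074 × 111100 × 0.687289 = -565.0 m.
Distance = √(ΔE² + ΔN²) = √((-565.0)² + 566.6²) = 800.2 m.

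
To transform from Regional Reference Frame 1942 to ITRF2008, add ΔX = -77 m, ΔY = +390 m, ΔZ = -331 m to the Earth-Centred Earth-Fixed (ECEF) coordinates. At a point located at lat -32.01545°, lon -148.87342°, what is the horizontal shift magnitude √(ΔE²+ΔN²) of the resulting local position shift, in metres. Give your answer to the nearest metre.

514 m

At φ = -32.01545°, λ = -148.87342°: sin φ = -0.530148, cos φ = 0.847905, sin λ = -0.516931, cos λ = -0.856027.
ΔE = −sin λ·ΔX + cos λ·ΔY = −(-0.516931)·(-77) + (-0.856027)·(390) = -373.65 m.
ΔN = −sin φ cos λ·ΔX − sin φ sin λ·ΔY + cos φ·ΔZ = −(-0.530148)(-0.856027)(-77) − (-0.530148)(-0.516931)(390) + (0.847905)(-331) = -352.59 m.
Horizontal magnitude = √(ΔE² + ΔN²) = √((-373.65)² + (-352.59)²) = 513.75 m.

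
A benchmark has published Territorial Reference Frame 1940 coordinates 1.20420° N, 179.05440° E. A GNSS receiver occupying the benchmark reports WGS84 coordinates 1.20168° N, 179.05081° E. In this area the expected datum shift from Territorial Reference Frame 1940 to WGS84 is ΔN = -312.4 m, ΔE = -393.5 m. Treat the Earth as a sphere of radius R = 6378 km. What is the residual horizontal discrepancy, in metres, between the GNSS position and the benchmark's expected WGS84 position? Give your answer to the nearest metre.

Observed coordinate differences: Δφ = -0.00252°, Δλ = -0.00359°.
Converting to metres (1° lat = 111317 m, cos φ = 0.999779): observed ΔN = -280.5 m, observed ΔE = -399.5 m.
Subtracting the expected shift leaves a residual of -280.5 − (-312.4) = 31.9 m north and -399.5 − (-393.5) = -6.0 m east.
Residual distance = √(31.9² + (-6.0)²) = 32.4 m.

32 m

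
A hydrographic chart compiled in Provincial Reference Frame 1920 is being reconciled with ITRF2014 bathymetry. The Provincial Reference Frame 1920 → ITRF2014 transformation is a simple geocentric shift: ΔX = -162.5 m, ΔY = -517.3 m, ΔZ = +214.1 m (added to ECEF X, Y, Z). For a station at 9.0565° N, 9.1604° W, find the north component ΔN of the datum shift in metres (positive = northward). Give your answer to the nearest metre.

At φ = 9.0565°, λ = -9.1604°: sin φ = 0.157408, cos φ = 0.987534, sin λ = -0.159199, cos λ = 0.987247.
ΔN = −sin φ cos λ·ΔX − sin φ sin λ·ΔY + cos φ·ΔZ = −(0.157408)(0.987247)(-162.5) − (0.157408)(-0.159199)(-517.3) + (0.987534)(214.1) = 223.72 m.

ΔN = 224 m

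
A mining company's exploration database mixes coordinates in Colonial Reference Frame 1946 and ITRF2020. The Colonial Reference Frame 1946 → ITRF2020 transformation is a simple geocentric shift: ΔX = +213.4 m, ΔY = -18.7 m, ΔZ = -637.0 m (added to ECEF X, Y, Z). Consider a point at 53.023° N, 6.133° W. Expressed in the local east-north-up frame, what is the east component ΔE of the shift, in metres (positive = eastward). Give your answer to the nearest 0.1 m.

ΔE = 4.2 m

At φ = 53.023°, λ = -6.133°: sin φ = 0.798877, cos φ = 0.601494, sin λ = -0.106837, cos λ = 0.994277.
ΔE = −sin λ·ΔX + cos λ·ΔY = −(-0.106837)·(213.4) + (0.994277)·(-18.7) = 4.21 m.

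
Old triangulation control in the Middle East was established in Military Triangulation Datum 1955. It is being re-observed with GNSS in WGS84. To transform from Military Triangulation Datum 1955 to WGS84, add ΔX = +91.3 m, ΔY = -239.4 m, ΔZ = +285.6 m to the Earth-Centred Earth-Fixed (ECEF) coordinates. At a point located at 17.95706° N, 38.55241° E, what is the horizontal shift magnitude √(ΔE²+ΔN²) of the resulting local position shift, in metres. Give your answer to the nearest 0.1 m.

383.4 m

The local east axis at (φ, λ) is (−sin λ, cos λ, 0), so ΔE = −sin(38.55241°)·91.3 + cos(38.55241°)·(-239.4) = -244.12 m.
The local north axis is (−sin φ cos λ, −sin φ sin λ, cos φ), giving ΔN = -22.013 + 45.999 + 271.688 = 295.67 m.
Horizontal magnitude = √(ΔE² + ΔN²) = √((-244.12)² + 295.67²) = 383.43 m.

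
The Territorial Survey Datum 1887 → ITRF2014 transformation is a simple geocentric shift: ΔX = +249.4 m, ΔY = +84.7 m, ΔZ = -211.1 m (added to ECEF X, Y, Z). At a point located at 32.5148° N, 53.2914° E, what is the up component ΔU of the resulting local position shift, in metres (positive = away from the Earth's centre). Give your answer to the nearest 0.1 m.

The local up (radial) axis is (cos φ cos λ, cos φ sin λ, sin φ), giving ΔU = 125.710 + 57.259 − 113.470 = 69.50 m.

ΔU = 69.5 m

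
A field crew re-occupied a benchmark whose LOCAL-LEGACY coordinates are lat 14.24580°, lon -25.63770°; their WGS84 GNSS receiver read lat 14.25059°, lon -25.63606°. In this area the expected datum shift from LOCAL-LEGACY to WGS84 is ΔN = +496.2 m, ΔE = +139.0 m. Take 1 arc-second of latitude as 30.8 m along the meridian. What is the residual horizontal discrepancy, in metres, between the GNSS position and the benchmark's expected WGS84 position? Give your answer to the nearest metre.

Observed coordinate differences: Δφ = +0.00479°, Δλ = +0.00164°.
Converting to metres (1° lat = 110880 m, cos φ = 0.969249): observed ΔN = 531.1 m, observed ΔE = 176.3 m.
Subtracting the expected shift leaves a residual of 531.1 − (496.2) = 34.9 m north and 176.3 − (139.0) = 37.3 m east.
Residual distance = √(34.9² + 37.3²) = 51.1 m.

51 m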